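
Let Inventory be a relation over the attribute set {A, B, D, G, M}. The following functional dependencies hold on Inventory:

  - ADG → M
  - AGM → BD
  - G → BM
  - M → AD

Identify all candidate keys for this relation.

Attribute G never appears on the right-hand side of any dependency, so G must belong to every candidate key.
{G}⁺ = {A, B, D, G, M}, which is all of the schema, so {G} is the only candidate key.

(G)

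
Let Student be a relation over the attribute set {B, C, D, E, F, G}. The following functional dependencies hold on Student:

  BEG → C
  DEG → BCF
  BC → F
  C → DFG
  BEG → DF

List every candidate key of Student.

CE, BEG, DEG

Attribute E never appears on the right-hand side of any dependency, so E must belong to every candidate key.
{E}⁺ = {E}, which is not all of the schema, so we must add further attributes.
{C, E}⁺: C→DFG adds D, F, G; DEG→BCF adds B → {B, C, D, E, F, G}. Minimal: {E}⁺ = {E}; {C}⁺ = {C, D, F, G} — none reach the full schema.
{B, E, G}⁺: BEG→C adds C; BC→F adds F; C→DFG adds D → {B, C, D, E, F, G}. Minimal: {E, G}⁺ = {E, G}; {B, G}⁺ = {B, G}; {B, E}⁺ = {B, E} — none reach the full schema.
{D, E, G}⁺: DEG→BCF adds B, C, F → {B, C, D, E, F, G}. Minimal: {E, G}⁺ = {E, G}; {D, G}⁺ = {D, G}; {D, E}⁺ = {D, E} — none reach the full schema.
Any other superkey contains one of these as a subset, so there are no further candidate keys.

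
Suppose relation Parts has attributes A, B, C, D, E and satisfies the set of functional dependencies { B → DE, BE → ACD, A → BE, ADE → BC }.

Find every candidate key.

(A); (B)

{A}⁺: A→BE adds B, E; B→DE adds D; BE→ACD adds C → {A, B, C, D, E}.
{B}⁺: B→DE adds D, E; BE→ACD adds A, C → {A, B, C, D, E}.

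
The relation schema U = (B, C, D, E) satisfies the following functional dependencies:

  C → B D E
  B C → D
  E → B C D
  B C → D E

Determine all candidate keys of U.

{C}⁺: C→BDE adds B, D, E → {B, C, D, E}.
{E}⁺: E→BCD adds B, C, D → {B, C, D, E}.
Any other superkey contains one of these as a subset, so there are no further candidate keys.

{C}, {E}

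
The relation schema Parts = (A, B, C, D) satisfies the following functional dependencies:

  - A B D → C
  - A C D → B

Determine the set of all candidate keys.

{A, B, D}, {A, C, D}

Attributes A, D never appear on any right-hand side, so every candidate key must contain {A, D}.
{A, D}⁺ = {A, D}, which is not all of the schema, so we must add further attributes.
{A, B, D}⁺: ABD→C adds C → {A, B, C, D}. Minimal: {B, D}⁺ = {B, D}; {A, D}⁺ = {A, D}; {A, B}⁺ = {A, B} — none reach the full schema.
{A, C, D}⁺: ACD→B adds B → {A, B, C, D}. Minimal: {C, D}⁺ = {C, D}; {A, D}⁺ = {A, D}; {A, C}⁺ = {A, C} — none reach the full schema.
Any other superkey contains one of these as a subset, so there are no further candidate keys.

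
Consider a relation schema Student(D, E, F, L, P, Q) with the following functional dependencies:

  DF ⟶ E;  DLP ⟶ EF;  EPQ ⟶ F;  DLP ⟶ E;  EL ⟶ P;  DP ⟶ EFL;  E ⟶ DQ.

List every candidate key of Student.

{D, P}⁺: DP→EFL adds E, F, L; E→DQ adds Q → {D, E, F, L, P, Q}. Minimal: {P}⁺ = {P}; {D}⁺ = {D} — none reach the full schema.
{E, L}⁺: EL→P adds P; E→DQ adds D, Q; DLP→EF adds F → {D, E, F, L, P, Q}. Minimal: {L}⁺ = {L}; {E}⁺ = {D, E, Q} — none reach the full schema.
{E, P}⁺: E→DQ adds D, Q; EPQ→F adds F; DP→EFL adds L → {D, E, F, L, P, Q}. Minimal: {P}⁺ = {P}; {E}⁺ = {D, E, Q} — none reach the full schema.
{D, F, L}⁺: DF→E adds E; EL→P adds P; E→DQ adds Q → {D, E, F, L, P, Q}. Minimal: {F, L}⁺ = {F, L}; {D, L}⁺ = {D, L}; {D, F}⁺ = {D, E, F, Q} — none reach the full schema.
Any other superkey contains one of these as a subset, so there are no further candidate keys.

{D, P}, {E, L}, {E, P}, {D, F, L}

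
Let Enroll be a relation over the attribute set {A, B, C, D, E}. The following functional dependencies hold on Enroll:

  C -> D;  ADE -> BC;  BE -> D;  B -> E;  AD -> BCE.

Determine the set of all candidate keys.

{A, B}; {A, C}; {A, D}

Attribute A never appears on the right-hand side of any dependency, so A must belong to every candidate key.
{A}⁺ = {A}, which is not all of the schema, so we must add further attributes.
{A, B}⁺: B→E adds E; BE→D adds D; AD→BCE adds C → {A, B, C, D, E}. Minimal: {B}⁺ = {B, D, E}; {A}⁺ = {A} — none reach the full schema.
{A, C}⁺: C→D adds D; AD→BCE adds B, E → {A, B, C, D, E}. Minimal: {C}⁺ = {C, D}; {A}⁺ = {A} — none reach the full schema.
{A, D}⁺: AD→BCE adds B, C, E → {A, B, C, D, E}. Minimal: {D}⁺ = {D}; {A}⁺ = {A} — none reach the full schema.
Any other superkey contains one of these as a subset, so there are no further candidate keys.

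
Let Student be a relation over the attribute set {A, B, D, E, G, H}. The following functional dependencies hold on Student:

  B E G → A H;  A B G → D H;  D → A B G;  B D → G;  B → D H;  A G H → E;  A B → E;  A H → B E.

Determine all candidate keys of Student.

{B}⁺: B→DH adds D, H; D→ABG adds A, G; AGH→E adds E → {A, B, D, E, G, H}.
{D}⁺: D→ABG adds A, B, G; B→DH adds H; AGH→E adds E → {A, B, D, E, G, H}.
{A, H}⁺: AH→BE adds B, E; B→DH adds D; D→ABG adds G → {A, B, D, E, G, H}. Minimal: {H}⁺ = {H}; {A}⁺ = {A} — none reach the full schema.
Any other superkey contains one of these as a subset, so there are no further candidate keys.

B; D; AH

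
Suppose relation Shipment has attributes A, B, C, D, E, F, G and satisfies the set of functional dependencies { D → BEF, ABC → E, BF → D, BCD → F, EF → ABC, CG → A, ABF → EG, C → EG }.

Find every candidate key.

D; BF; CF; EF

{D}⁺: D→BEF adds B, E, F; EF→ABC adds A, C; ABF→EG adds G → {A, B, C, D, E, F, G}.
{B, F}⁺: BF→D adds D; D→BEF adds E; EF→ABC adds A, C; ABF→EG adds G → {A, B, C, D, E, F, G}.
{C, F}⁺: C→EG adds E, G; EF→ABC adds A, B; BF→D adds D → {A, B, C, D, E, F, G}.
{E, F}⁺: EF→ABC adds A, B, C; ABF→EG adds G; BF→D adds D → {A, B, C, D, E, F, G}.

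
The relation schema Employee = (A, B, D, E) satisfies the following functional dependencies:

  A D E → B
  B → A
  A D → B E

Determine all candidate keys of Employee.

Attribute D never appears on the right-hand side of any dependency, so D must belong to every candidate key.
{D}⁺ = {D}, which is not all of the schema, so we must add further attributes.
{A, D}⁺: AD→BE adds B, E → {A, B, D, E}. Minimal: {D}⁺ = {D}; {A}⁺ = {A} — none reach the full schema.
{B, D}⁺: B→A adds A; AD→BE adds E → {A, B, D, E}. Minimal: {D}⁺ = {D}; {B}⁺ = {A, B} — none reach the full schema.

{A, D}, {B, D}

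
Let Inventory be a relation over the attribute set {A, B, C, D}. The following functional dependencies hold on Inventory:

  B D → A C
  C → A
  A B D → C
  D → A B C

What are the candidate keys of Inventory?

Attribute D never appears on the right-hand side of any dependency, so D must belong to every candidate key.
{D}⁺ = {A, B, C, D}, which is all of the schema, so {D} is the only candidate key.

{D}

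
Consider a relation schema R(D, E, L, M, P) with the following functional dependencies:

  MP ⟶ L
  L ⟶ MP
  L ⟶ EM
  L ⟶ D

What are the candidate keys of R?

{L}⁺: L→MP adds M, P; L→EM adds E; L→D adds D → {D, E, L, M, P}.
{M, P}⁺: MP→L adds L; L→EM adds E; L→D adds D → {D, E, L, M, P}.

L, MP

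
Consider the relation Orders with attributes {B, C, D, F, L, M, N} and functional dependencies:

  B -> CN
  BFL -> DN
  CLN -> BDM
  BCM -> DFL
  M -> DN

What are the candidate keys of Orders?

BL; BM; CLM; CLN

{B, L}⁺: B→CN adds C, N; CLN→BDM adds D, M; BCM→DFL adds F → {B, C, D, F, L, M, N}. Minimal: {L}⁺ = {L}; {B}⁺ = {B, C, N} — none reach the full schema.
{B, M}⁺: B→CN adds C, N; BCM→DFL adds D, F, L → {B, C, D, F, L, M, N}. Minimal: {M}⁺ = {D, M, N}; {B}⁺ = {B, C, N} — none reach the full schema.
{C, L, M}⁺: M→DN adds D, N; CLN→BDM adds B; BCM→DFL adds F → {B, C, D, F, L, M, N}. Minimal: {L, M}⁺ = {D, L, M, N}; {C, M}⁺ = {C, D, M, N}; {C, L}⁺ = {C, L} — none reach the full schema.
{C, L, N}⁺: CLN→BDM adds B, D, M; BCM→DFL adds F → {B, C, D, F, L, M, N}. Minimal: {L, N}⁺ = {L, N}; {C, N}⁺ = {C, N}; {C, L}⁺ = {C, L} — none reach the full schema.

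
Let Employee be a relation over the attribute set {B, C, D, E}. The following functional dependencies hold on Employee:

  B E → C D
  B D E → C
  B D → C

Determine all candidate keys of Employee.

Attributes B, E never appear on any right-hand side, so every candidate key must contain {B, E}.
{B, E}⁺ = {B, C, D, E}, which is all of the schema, so {B, E} is the only candidate key.

(B, E)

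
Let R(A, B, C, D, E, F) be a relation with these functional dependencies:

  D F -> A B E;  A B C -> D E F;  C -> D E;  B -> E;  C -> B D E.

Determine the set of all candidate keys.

{A, C}; {C, F}

Attribute C never appears on the right-hand side of any dependency, so C must belong to every candidate key.
{C}⁺ = {B, C, D, E}, which is not all of the schema, so we must add further attributes.
{A, C}⁺: C→DE adds D, E; C→BDE adds B; ABC→DEF adds F → {A, B, C, D, E, F}.
{C, F}⁺: C→DE adds D, E; C→BDE adds B; DF→ABE adds A → {A, B, C, D, E, F}.
Any other superkey contains one of these as a subset, so there are no further candidate keys.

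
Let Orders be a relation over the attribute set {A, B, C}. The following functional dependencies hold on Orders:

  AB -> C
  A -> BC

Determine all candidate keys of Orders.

{A}

Attribute A never appears on the right-hand side of any dependency, so A must belong to every candidate key.
{A}⁺ = {A, B, C}, which is all of the schema, so {A} is the only candidate key.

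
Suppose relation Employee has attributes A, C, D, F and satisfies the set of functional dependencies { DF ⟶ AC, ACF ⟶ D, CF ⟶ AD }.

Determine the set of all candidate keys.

Attribute F never appears on the right-hand side of any dependency, so F must belong to every candidate key.
{F}⁺ = {F}, which is not all of the schema, so we must add further attributes.
{C, F}⁺: CF→AD adds A, D → {A, C, D, F}. Minimal: {F}⁺ = {F}; {C}⁺ = {C} — none reach the full schema.
{D, F}⁺: DF→AC adds A, C → {A, C, D, F}. Minimal: {F}⁺ = {F}; {D}⁺ = {D} — none reach the full schema.

CF; DF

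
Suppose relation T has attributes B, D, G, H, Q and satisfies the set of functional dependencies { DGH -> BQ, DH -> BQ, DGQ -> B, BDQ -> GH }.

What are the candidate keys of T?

(D, H), (B, D, Q), (D, G, Q)

Attribute D never appears on the right-hand side of any dependency, so D must belong to every candidate key.
{D}⁺ = {D}, which is not all of the schema, so we must add further attributes.
{D, H}⁺: DH→BQ adds B, Q; BDQ→GH adds G → {B, D, G, H, Q}. Minimal: {H}⁺ = {H}; {D}⁺ = {D} — none reach the full schema.
{B, D, Q}⁺: BDQ→GH adds G, H → {B, D, G, H, Q}. Minimal: {D, Q}⁺ = {D, Q}; {B, Q}⁺ = {B, Q}; {B, D}⁺ = {B, D} — none reach the full schema.
{D, G, Q}⁺: DGQ→B adds B; BDQ→GH adds H → {B, D, G, H, Q}. Minimal: {G, Q}⁺ = {G, Q}; {D, Q}⁺ = {D, Q}; {D, G}⁺ = {D, G} — none reach the full schema.
Any other superkey contains one of these as a subset, so there are no further candidate keys.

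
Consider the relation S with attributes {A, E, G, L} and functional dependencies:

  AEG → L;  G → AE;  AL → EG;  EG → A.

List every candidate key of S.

{G}⁺: G→AE adds A, E; AEG→L adds L → {A, E, G, L}.
{A, L}⁺: AL→EG adds E, G → {A, E, G, L}. Minimal: {L}⁺ = {L}; {A}⁺ = {A} — none reach the full schema.

{G}, {A, L}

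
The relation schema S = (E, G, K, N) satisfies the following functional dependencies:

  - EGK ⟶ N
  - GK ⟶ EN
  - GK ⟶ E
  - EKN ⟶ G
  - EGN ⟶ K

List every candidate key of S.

{G, K}⁺: GK→EN adds E, N → {E, G, K, N}. Minimal: {K}⁺ = {K}; {G}⁺ = {G} — none reach the full schema.
{E, G, N}⁺: EGN→K adds K → {E, G, K, N}. Minimal: {G, N}⁺ = {G, N}; {E, N}⁺ = {E, N}; {E, G}⁺ = {E, G} — none reach the full schema.
{E, K, N}⁺: EKN→G adds G → {E, G, K, N}. Minimal: {K, N}⁺ = {K, N}; {E, N}⁺ = {E, N}; {E, K}⁺ = {E, K} — none reach the full schema.
Any other superkey contains one of these as a subset, so there are no further candidate keys.

{G, K}; {E, G, N}; {E, K, N}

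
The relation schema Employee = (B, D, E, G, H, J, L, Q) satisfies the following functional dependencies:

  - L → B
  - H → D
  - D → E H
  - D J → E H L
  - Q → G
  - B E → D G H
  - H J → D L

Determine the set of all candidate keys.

DJQ, HJQ, BEJQ, EJLQ

{D, J, Q}⁺: D→EH adds E, H; DJ→EHL adds L; Q→G adds G; L→B adds B → {B, D, E, G, H, J, L, Q}. Minimal: {J, Q}⁺ = {G, J, Q}; {D, Q}⁺ = {D, E, G, H, Q}; {D, J}⁺ = {B, D, E, G, H, J, L} — none reach the full schema.
{H, J, Q}⁺: H→D adds D; D→EH adds E; DJ→EHL adds L; Q→G adds G; L→B adds B → {B, D, E, G, H, J, L, Q}. Minimal: {J, Q}⁺ = {G, J, Q}; {H, Q}⁺ = {D, E, G, H, Q}; {H, J}⁺ = {B, D, E, G, H, J, L} — none reach the full schema.
{B, E, J, Q}⁺: Q→G adds G; BE→DGH adds D, H; HJ→DL adds L → {B, D, E, G, H, J, L, Q}. Minimal: {E, J, Q}⁺ = {E, G, J, Q}; {B, J, Q}⁺ = {B, G, J, Q}; {B, E, Q}⁺ = {B, D, E, G, H, Q}; … — none reach the full schema.
{E, J, L, Q}⁺: L→B adds B; Q→G adds G; BE→DGH adds D, H → {B, D, E, G, H, J, L, Q}. Minimal: {J, L, Q}⁺ = {B, G, J, L, Q}; {E, L, Q}⁺ = {B, D, E, G, H, L, Q}; {E, J, Q}⁺ = {E, G, J, Q}; … — none reach the full schema.
Any other superkey contains one of these as a subset, so there are no further candidate keys.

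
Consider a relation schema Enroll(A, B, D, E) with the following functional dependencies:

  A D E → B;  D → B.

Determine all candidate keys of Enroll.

Attributes A, D, E never appear on any right-hand side, so every candidate key must contain {A, D, E}.
{A, D, E}⁺ = {A, B, D, E}, which is all of the schema, so {A, D, E} is the only candidate key.

(A, D, E)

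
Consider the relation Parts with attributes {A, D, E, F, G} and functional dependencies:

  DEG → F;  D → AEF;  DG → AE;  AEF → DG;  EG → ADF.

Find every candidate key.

{D}, {E, G}, {A, E, F}

{D}⁺: D→AEF adds A, E, F; AEF→DG adds G → {A, D, E, F, G}.
{E, G}⁺: EG→ADF adds A, D, F → {A, D, E, F, G}. Minimal: {G}⁺ = {G}; {E}⁺ = {E} — none reach the full schema.
{A, E, F}⁺: AEF→DG adds D, G → {A, D, E, F, G}. Minimal: {E, F}⁺ = {E, F}; {A, F}⁺ = {A, F}; {A, E}⁺ = {A, E} — none reach the full schema.
Any other superkey contains one of these as a subset, so there are no further candidate keys.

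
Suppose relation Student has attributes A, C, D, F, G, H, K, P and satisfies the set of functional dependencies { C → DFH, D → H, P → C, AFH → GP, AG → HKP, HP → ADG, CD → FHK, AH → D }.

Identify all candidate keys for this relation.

{P}⁺: P→C adds C; C→DFH adds D, F, H; HP→ADG adds A, G; CD→FHK adds K → {A, C, D, F, G, H, K, P}.
{A, C}⁺: C→DFH adds D, F, H; AFH→GP adds G, P; AG→HKP adds K → {A, C, D, F, G, H, K, P}.
{A, G}⁺: AG→HKP adds H, K, P; HP→ADG adds D; P→C adds C; CD→FHK adds F → {A, C, D, F, G, H, K, P}.
{A, D, F}⁺: D→H adds H; AFH→GP adds G, P; AG→HKP adds K; P→C adds C → {A, C, D, F, G, H, K, P}.
{A, F, H}⁺: AFH→GP adds G, P; AG→HKP adds K; HP→ADG adds D; P→C adds C → {A, C, D, F, G, H, K, P}.

{P}, {A, C}, {A, G}, {A, D, F}, {A, F, H}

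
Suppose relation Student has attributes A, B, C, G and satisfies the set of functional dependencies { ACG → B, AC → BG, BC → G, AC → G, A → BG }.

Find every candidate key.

AC

Attributes A, C never appear on any right-hand side, so every candidate key must contain {A, C}.
{A, C}⁺ = {A, B, C, G}, which is all of the schema, so {A, C} is the only candidate key.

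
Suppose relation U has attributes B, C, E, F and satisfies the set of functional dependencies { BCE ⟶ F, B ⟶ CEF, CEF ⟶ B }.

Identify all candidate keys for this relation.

{B}⁺: B→CEF adds C, E, F → {B, C, E, F}.
{C, E, F}⁺: CEF→B adds B → {B, C, E, F}. Minimal: {E, F}⁺ = {E, F}; {C, F}⁺ = {C, F}; {C, E}⁺ = {C, E} — none reach the full schema.
Any other superkey contains one of these as a subset, so there are no further candidate keys.

{B}, {C, E, F}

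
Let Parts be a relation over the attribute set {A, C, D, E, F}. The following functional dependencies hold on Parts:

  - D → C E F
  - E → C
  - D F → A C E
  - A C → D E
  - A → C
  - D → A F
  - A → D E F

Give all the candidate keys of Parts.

A, D

{A}⁺: A→C adds C; A→DEF adds D, E, F → {A, C, D, E, F}.
{D}⁺: D→CEF adds C, E, F; DF→ACE adds A → {A, C, D, E, F}.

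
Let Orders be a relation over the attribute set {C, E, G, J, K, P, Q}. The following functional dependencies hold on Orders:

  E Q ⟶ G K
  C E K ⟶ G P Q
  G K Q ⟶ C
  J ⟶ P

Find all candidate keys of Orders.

Attributes E, J never appear on any right-hand side, so every candidate key must contain {E, J}.
{E, J}⁺ = {E, J, P}, which is not all of the schema, so we must add further attributes.
{E, J, Q}⁺: EQ→GK adds G, K; GKQ→C adds C; J→P adds P → {C, E, G, J, K, P, Q}. Minimal: {J, Q}⁺ = {J, P, Q}; {E, Q}⁺ = {C, E, G, K, P, Q}; {E, J}⁺ = {E, J, P} — none reach the full schema.
{C, E, J, K}⁺: CEK→GPQ adds G, P, Q → {C, E, G, J, K, P, Q}. Minimal: {E, J, K}⁺ = {E, J, K, P}; {C, J, K}⁺ = {C, J, K, P}; {C, E, K}⁺ = {C, E, G, K, P, Q}; … — none reach the full schema.

{E, J, Q}; {C, E, J, K}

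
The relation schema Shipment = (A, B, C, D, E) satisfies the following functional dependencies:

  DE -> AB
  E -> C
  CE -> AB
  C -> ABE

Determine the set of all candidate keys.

Attribute D never appears on the right-hand side of any dependency, so D must belong to every candidate key.
{D}⁺ = {D}, which is not all of the schema, so we must add further attributes.
{C, D}⁺: C→ABE adds A, B, E → {A, B, C, D, E}. Minimal: {D}⁺ = {D}; {C}⁺ = {A, B, C, E} — none reach the full schema.
{D, E}⁺: DE→AB adds A, B; E→C adds C → {A, B, C, D, E}. Minimal: {E}⁺ = {A, B, C, E}; {D}⁺ = {D} — none reach the full schema.

CD, DE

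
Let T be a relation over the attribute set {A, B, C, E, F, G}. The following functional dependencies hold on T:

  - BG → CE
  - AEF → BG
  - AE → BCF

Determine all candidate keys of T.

Attribute A never appears on the right-hand side of any dependency, so A must belong to every candidate key.
{A}⁺ = {A}, which is not all of the schema, so we must add further attributes.
{A, E}⁺: AE→BCF adds B, C, F; AEF→BG adds G → {A, B, C, E, F, G}. Minimal: {E}⁺ = {E}; {A}⁺ = {A} — none reach the full schema.
{A, B, G}⁺: BG→CE adds C, E; AE→BCF adds F → {A, B, C, E, F, G}. Minimal: {B, G}⁺ = {B, C, E, G}; {A, G}⁺ = {A, G}; {A, B}⁺ = {A, B} — none reach the full schema.
Any other superkey contains one of these as a subset, so there are no further candidate keys.

{A, E}, {A, B, G}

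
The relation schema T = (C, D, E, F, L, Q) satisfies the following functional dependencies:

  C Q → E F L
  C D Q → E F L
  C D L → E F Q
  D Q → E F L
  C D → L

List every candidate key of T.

Attributes C, D never appear on any right-hand side, so every candidate key must contain {C, D}.
{C, D}⁺ = {C, D, E, F, L, Q}, which is all of the schema, so {C, D} is the only candidate key.

{C, D}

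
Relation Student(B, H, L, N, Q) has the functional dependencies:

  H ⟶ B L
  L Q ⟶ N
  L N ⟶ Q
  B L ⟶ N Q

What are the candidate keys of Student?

H

Attribute H never appears on the right-hand side of any dependency, so H must belong to every candidate key.
{H}⁺ = {B, H, L, N, Q}, which is all of the schema, so {H} is the only candidate key.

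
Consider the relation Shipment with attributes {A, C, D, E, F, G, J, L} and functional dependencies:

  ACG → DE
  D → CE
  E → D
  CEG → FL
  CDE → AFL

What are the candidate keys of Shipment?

Attributes G, J never appear on any right-hand side, so every candidate key must contain {G, J}.
{G, J}⁺ = {G, J}, which is not all of the schema, so we must add further attributes.
{D, G, J}⁺: D→CE adds C, E; CEG→FL adds F, L; CDE→AFL adds A → {A, C, D, E, F, G, J, L}. Minimal: {G, J}⁺ = {G, J}; {D, J}⁺ = {A, C, D, E, F, J, L}; {D, G}⁺ = {A, C, D, E, F, G, L} — none reach the full schema.
{E, G, J}⁺: E→D adds D; D→CE adds C; CEG→FL adds F, L; CDE→AFL adds A → {A, C, D, E, F, G, J, L}. Minimal: {G, J}⁺ = {G, J}; {E, J}⁺ = {A, C, D, E, F, J, L}; {E, G}⁺ = {A, C, D, E, F, G, L} — none reach the full schema.
{A, C, G, J}⁺: ACG→DE adds D, E; CEG→FL adds F, L → {A, C, D, E, F, G, J, L}. Minimal: {C, G, J}⁺ = {C, G, J}; {A, G, J}⁺ = {A, G, J}; {A, C, J}⁺ = {A, C, J}; … — none reach the full schema.
Any other superkey contains one of these as a subset, so there are no further candidate keys.

(D, G, J), (E, G, J), (A, C, G, J)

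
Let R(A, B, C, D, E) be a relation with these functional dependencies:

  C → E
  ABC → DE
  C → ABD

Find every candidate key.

{C}

{C}⁺: C→E adds E; C→ABD adds A, B, D → {A, B, C, D, E}.
No other minimal superkey exists.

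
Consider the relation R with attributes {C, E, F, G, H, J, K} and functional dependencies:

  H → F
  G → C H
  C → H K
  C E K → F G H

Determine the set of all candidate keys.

Attributes E, J never appear on any right-hand side, so every candidate key must contain {E, J}.
{E, J}⁺ = {E, J}, which is not all of the schema, so we must add further attributes.
{C, E, J}⁺: C→HK adds H, K; CEK→FGH adds F, G → {C, E, F, G, H, J, K}. Minimal: {E, J}⁺ = {E, J}; {C, J}⁺ = {C, F, H, J, K}; {C, E}⁺ = {C, E, F, G, H, K} — none reach the full schema.
{E, G, J}⁺: G→CH adds C, H; C→HK adds K; CEK→FGH adds F → {C, E, F, G, H, J, K}. Minimal: {G, J}⁺ = {C, F, G, H, J, K}; {E, J}⁺ = {E, J}; {E, G}⁺ = {C, E, F, G, H, K} — none reach the full schema.

(C, E, J), (E, G, J)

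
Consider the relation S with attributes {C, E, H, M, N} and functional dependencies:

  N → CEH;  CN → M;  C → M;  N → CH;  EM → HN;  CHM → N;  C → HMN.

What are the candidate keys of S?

C; N; EM

{C}⁺: C→M adds M; C→HMN adds H, N; N→CEH adds E → {C, E, H, M, N}.
{N}⁺: N→CEH adds C, E, H; CN→M adds M → {C, E, H, M, N}.
{E, M}⁺: EM→HN adds H, N; N→CEH adds C → {C, E, H, M, N}. Minimal: {M}⁺ = {M}; {E}⁺ = {E} — none reach the full schema.
Any other superkey contains one of these as a subset, so there are no further candidate keys.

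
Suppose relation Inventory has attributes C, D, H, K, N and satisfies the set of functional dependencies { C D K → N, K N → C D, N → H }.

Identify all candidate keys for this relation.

{K, N}; {C, D, K}

Attribute K never appears on the right-hand side of any dependency, so K must belong to every candidate key.
{K}⁺ = {K}, which is not all of the schema, so we must add further attributes.
{K, N}⁺: KN→CD adds C, D; N→H adds H → {C, D, H, K, N}. Minimal: {N}⁺ = {H, N}; {K}⁺ = {K} — none reach the full schema.
{C, D, K}⁺: CDK→N adds N; N→H adds H → {C, D, H, K, N}. Minimal: {D, K}⁺ = {D, K}; {C, K}⁺ = {C, K}; {C, D}⁺ = {C, D} — none reach the full schema.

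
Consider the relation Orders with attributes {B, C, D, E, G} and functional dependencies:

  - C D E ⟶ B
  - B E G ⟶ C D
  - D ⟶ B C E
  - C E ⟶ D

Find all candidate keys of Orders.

Attribute G never appears on the right-hand side of any dependency, so G must belong to every candidate key.
{G}⁺ = {G}, which is not all of the schema, so we must add further attributes.
{D, G}⁺: D→BCE adds B, C, E → {B, C, D, E, G}.
{B, E, G}⁺: BEG→CD adds C, D → {B, C, D, E, G}.
{C, E, G}⁺: CE→D adds D; CDE→B adds B → {B, C, D, E, G}.
Any other superkey contains one of these as a subset, so there are no further candidate keys.

(D, G), (B, E, G), (C, E, G)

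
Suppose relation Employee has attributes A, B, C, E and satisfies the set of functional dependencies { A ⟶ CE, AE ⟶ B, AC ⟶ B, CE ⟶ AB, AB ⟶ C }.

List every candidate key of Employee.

(A), (C, E)

{A}⁺: A→CE adds C, E; AE→B adds B → {A, B, C, E}.
{C, E}⁺: CE→AB adds A, B → {A, B, C, E}.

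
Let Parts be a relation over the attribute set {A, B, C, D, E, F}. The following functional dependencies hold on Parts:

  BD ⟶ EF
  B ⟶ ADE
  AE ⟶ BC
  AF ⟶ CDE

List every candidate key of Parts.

B, AE, AF

{B}⁺: B→ADE adds A, D, E; AE→BC adds C; BD→EF adds F → {A, B, C, D, E, F}.
{A, E}⁺: AE→BC adds B, C; B→ADE adds D; BD→EF adds F → {A, B, C, D, E, F}. Minimal: {E}⁺ = {E}; {A}⁺ = {A} — none reach the full schema.
{A, F}⁺: AF→CDE adds C, D, E; AE→BC adds B → {A, B, C, D, E, F}. Minimal: {F}⁺ = {F}; {A}⁺ = {A} — none reach the full schema.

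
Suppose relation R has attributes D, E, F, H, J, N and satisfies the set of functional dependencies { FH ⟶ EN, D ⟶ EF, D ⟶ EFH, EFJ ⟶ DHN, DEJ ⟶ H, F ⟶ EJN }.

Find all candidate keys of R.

(D), (F)

{D}⁺: D→EF adds E, F; D→EFH adds H; F→EJN adds J, N → {D, E, F, H, J, N}.
{F}⁺: F→EJN adds E, J, N; EFJ→DHN adds D, H → {D, E, F, H, J, N}.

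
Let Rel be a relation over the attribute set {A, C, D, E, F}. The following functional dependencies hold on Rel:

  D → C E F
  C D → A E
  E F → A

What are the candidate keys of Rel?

(D)

Attribute D never appears on the right-hand side of any dependency, so D must belong to every candidate key.
{D}⁺ = {A, C, D, E, F}, which is all of the schema, so {D} is the only candidate key.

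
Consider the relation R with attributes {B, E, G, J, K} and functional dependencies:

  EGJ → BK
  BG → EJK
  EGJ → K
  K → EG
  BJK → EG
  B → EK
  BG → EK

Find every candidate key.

{B}⁺: B→EK adds E, K; K→EG adds G; BG→EJK adds J → {B, E, G, J, K}.
{J, K}⁺: K→EG adds E, G; EGJ→BK adds B → {B, E, G, J, K}. Minimal: {K}⁺ = {E, G, K}; {J}⁺ = {J} — none reach the full schema.
{E, G, J}⁺: EGJ→BK adds B, K → {B, E, G, J, K}. Minimal: {G, J}⁺ = {G, J}; {E, J}⁺ = {E, J}; {E, G}⁺ = {E, G} — none reach the full schema.
Any other superkey contains one of these as a subset, so there are no further candidate keys.

(B), (J, K), (E, G, J)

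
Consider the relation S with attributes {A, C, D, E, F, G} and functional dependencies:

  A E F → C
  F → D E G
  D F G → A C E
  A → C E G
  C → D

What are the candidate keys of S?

Attribute F never appears on the right-hand side of any dependency, so F must belong to every candidate key.
{F}⁺ = {A, C, D, E, F, G}, which is all of the schema, so {F} is the only candidate key.

F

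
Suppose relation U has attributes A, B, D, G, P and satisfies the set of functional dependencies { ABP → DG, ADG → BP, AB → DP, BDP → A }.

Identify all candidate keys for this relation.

{A, B}, {A, D, G}, {B, D, P}

{A, B}⁺: AB→DP adds D, P; ABP→DG adds G → {A, B, D, G, P}. Minimal: {B}⁺ = {B}; {A}⁺ = {A} — none reach the full schema.
{A, D, G}⁺: ADG→BP adds B, P → {A, B, D, G, P}. Minimal: {D, G}⁺ = {D, G}; {A, G}⁺ = {A, G}; {A, D}⁺ = {A, D} — none reach the full schema.
{B, D, P}⁺: BDP→A adds A; ABP→DG adds G → {A, B, D, G, P}. Minimal: {D, P}⁺ = {D, P}; {B, P}⁺ = {B, P}; {B, D}⁺ = {B, D} — none reach the full schema.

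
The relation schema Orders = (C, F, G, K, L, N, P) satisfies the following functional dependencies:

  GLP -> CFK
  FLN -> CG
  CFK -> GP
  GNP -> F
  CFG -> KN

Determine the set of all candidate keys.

Attribute L never appears on the right-hand side of any dependency, so L must belong to every candidate key.
{L}⁺ = {L}, which is not all of the schema, so we must add further attributes.
{F, L, N}⁺: FLN→CG adds C, G; CFG→KN adds K; CFK→GP adds P → {C, F, G, K, L, N, P}. Minimal: {L, N}⁺ = {L, N}; {F, N}⁺ = {F, N}; {F, L}⁺ = {F, L} — none reach the full schema.
{G, L, P}⁺: GLP→CFK adds C, F, K; CFG→KN adds N → {C, F, G, K, L, N, P}. Minimal: {L, P}⁺ = {L, P}; {G, P}⁺ = {G, P}; {G, L}⁺ = {G, L} — none reach the full schema.
{C, F, G, L}⁺: CFG→KN adds K, N; CFK→GP adds P → {C, F, G, K, L, N, P}. Minimal: {F, G, L}⁺ = {F, G, L}; {C, G, L}⁺ = {C, G, L}; {C, F, L}⁺ = {C, F, L}; … — none reach the full schema.
{C, F, K, L}⁺: CFK→GP adds G, P; CFG→KN adds N → {C, F, G, K, L, N, P}. Minimal: {F, K, L}⁺ = {F, K, L}; {C, K, L}⁺ = {C, K, L}; {C, F, L}⁺ = {C, F, L}; … — none reach the full schema.
Any other superkey contains one of these as a subset, so there are no further candidate keys.

{F, L, N}, {G, L, P}, {C, F, G, L}, {C, F, K, L}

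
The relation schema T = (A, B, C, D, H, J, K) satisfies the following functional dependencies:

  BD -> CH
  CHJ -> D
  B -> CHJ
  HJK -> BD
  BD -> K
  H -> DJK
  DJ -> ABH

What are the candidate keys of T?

{B}⁺: B→CHJ adds C, H, J; H→DJK adds D, K; DJ→ABH adds A → {A, B, C, D, H, J, K}.
{H}⁺: H→DJK adds D, J, K; DJ→ABH adds A, B; BD→CH adds C → {A, B, C, D, H, J, K}.
{D, J}⁺: DJ→ABH adds A, B, H; BD→CH adds C; BD→K adds K → {A, B, C, D, H, J, K}. Minimal: {J}⁺ = {J}; {D}⁺ = {D} — none reach the full schema.
Any other superkey contains one of these as a subset, so there are no further candidate keys.

{B}, {H}, {D, J}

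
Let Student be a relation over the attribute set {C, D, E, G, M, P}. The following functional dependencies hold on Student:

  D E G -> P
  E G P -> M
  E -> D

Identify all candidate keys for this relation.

Attributes C, E, G never appear on any right-hand side, so every candidate key must contain {C, E, G}.
{C, E, G}⁺ = {C, D, E, G, M, P}, which is all of the schema, so {C, E, G} is the only candidate key.

{C, E, G}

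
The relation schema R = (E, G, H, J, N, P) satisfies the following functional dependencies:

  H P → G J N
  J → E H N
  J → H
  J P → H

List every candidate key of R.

(H, P), (J, P)

Attribute P never appears on the right-hand side of any dependency, so P must belong to every candidate key.
{P}⁺ = {P}, which is not all of the schema, so we must add further attributes.
{H, P}⁺: HP→GJN adds G, J, N; J→EHN adds E → {E, G, H, J, N, P}. Minimal: {P}⁺ = {P}; {H}⁺ = {H} — none reach the full schema.
{J, P}⁺: J→EHN adds E, H, N; HP→GJN adds G → {E, G, H, J, N, P}. Minimal: {P}⁺ = {P}; {J}⁺ = {E, H, J, N} — none reach the full schema.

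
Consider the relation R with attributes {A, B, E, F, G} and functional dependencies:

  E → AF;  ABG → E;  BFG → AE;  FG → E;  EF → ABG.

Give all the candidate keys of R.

{E}, {F, G}, {A, B, G}

{E}⁺: E→AF adds A, F; EF→ABG adds B, G → {A, B, E, F, G}.
{F, G}⁺: FG→E adds E; EF→ABG adds A, B → {A, B, E, F, G}.
{A, B, G}⁺: ABG→E adds E; E→AF adds F → {A, B, E, F, G}.
Any other superkey contains one of these as a subset, so there are no further candidate keys.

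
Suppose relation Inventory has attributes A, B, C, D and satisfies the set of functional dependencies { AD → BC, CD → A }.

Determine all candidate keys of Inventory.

{A, D}, {C, D}

Attribute D never appears on the right-hand side of any dependency, so D must belong to every candidate key.
{D}⁺ = {D}, which is not all of the schema, so we must add further attributes.
{A, D}⁺: AD→BC adds B, C → {A, B, C, D}. Minimal: {D}⁺ = {D}; {A}⁺ = {A} — none reach the full schema.
{C, D}⁺: CD→A adds A; AD→BC adds B → {A, B, C, D}. Minimal: {D}⁺ = {D}; {C}⁺ = {C} — none reach the full schema.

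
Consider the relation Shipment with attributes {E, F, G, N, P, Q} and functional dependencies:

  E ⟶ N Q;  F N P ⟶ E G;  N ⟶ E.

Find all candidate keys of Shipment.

Attributes F, P never appear on any right-hand side, so every candidate key must contain {F, P}.
{F, P}⁺ = {F, P}, which is not all of the schema, so we must add further attributes.
{E, F, P}⁺: E→NQ adds N, Q; FNP→EG adds G → {E, F, G, N, P, Q}. Minimal: {F, P}⁺ = {F, P}; {E, P}⁺ = {E, N, P, Q}; {E, F}⁺ = {E, F, N, Q} — none reach the full schema.
{F, N, P}⁺: FNP→EG adds E, G; E→NQ adds Q → {E, F, G, N, P, Q}. Minimal: {N, P}⁺ = {E, N, P, Q}; {F, P}⁺ = {F, P}; {F, N}⁺ = {E, F, N, Q} — none reach the full schema.
Any other superkey contains one of these as a subset, so there are no further candidate keys.

EFP, FNP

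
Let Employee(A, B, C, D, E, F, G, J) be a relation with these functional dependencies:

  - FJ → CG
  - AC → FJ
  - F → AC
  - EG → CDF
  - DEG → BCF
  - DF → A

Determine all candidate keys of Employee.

Attribute E never appears on the right-hand side of any dependency, so E must belong to every candidate key.
{E}⁺ = {E}, which is not all of the schema, so we must add further attributes.
{E, F}⁺: F→AC adds A, C; AC→FJ adds J; FJ→CG adds G; EG→CDF adds D; DEG→BCF adds B → {A, B, C, D, E, F, G, J}.
{E, G}⁺: EG→CDF adds C, D, F; DEG→BCF adds B; DF→A adds A; AC→FJ adds J → {A, B, C, D, E, F, G, J}.
{A, C, E}⁺: AC→FJ adds F, J; FJ→CG adds G; EG→CDF adds D; DEG→BCF adds B → {A, B, C, D, E, F, G, J}.
Any other superkey contains one of these as a subset, so there are no further candidate keys.

{E, F}; {E, G}; {A, C, E}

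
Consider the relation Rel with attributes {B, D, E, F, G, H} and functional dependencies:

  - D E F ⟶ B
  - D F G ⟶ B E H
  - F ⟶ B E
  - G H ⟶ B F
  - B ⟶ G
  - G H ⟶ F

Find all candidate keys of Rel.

DF; BDH; DGH

{D, F}⁺: F→BE adds B, E; B→G adds G; DFG→BEH adds H → {B, D, E, F, G, H}.
{B, D, H}⁺: B→G adds G; GH→F adds F; DFG→BEH adds E → {B, D, E, F, G, H}.
{D, G, H}⁺: GH→BF adds B, F; DFG→BEH adds E → {B, D, E, F, G, H}.
Any other superkey contains one of these as a subset, so there are no further candidate keys.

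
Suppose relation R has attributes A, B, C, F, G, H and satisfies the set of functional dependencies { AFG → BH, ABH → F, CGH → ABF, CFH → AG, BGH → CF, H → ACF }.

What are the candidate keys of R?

(H), (A, F, G)

{H}⁺: H→ACF adds A, C, F; CFH→AG adds G; AFG→BH adds B → {A, B, C, F, G, H}.
{A, F, G}⁺: AFG→BH adds B, H; BGH→CF adds C → {A, B, C, F, G, H}. Minimal: {F, G}⁺ = {F, G}; {A, G}⁺ = {A, G}; {A, F}⁺ = {A, F} — none reach the full schema.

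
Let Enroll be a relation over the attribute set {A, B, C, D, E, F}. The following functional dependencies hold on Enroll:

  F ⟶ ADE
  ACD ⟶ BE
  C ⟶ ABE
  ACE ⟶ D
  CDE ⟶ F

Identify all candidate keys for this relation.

C

Attribute C never appears on the right-hand side of any dependency, so C must belong to every candidate key.
{C}⁺ = {A, B, C, D, E, F}, which is all of the schema, so {C} is the only candidate key.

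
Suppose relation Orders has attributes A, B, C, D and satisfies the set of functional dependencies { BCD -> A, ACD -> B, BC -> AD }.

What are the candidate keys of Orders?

BC; ACD

Attribute C never appears on the right-hand side of any dependency, so C must belong to every candidate key.
{C}⁺ = {C}, which is not all of the schema, so we must add further attributes.
{B, C}⁺: BC→AD adds A, D → {A, B, C, D}.
{A, C, D}⁺: ACD→B adds B → {A, B, C, D}.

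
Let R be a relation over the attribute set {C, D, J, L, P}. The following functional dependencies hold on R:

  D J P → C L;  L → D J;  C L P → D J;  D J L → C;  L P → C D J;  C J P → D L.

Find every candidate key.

{L, P}; {C, J, P}; {D, J, P}

Attribute P never appears on the right-hand side of any dependency, so P must belong to every candidate key.
{P}⁺ = {P}, which is not all of the schema, so we must add further attributes.
{L, P}⁺: L→DJ adds D, J; DJL→C adds C → {C, D, J, L, P}. Minimal: {P}⁺ = {P}; {L}⁺ = {C, D, J, L} — none reach the full schema.
{C, J, P}⁺: CJP→DL adds D, L → {C, D, J, L, P}. Minimal: {J, P}⁺ = {J, P}; {C, P}⁺ = {C, P}; {C, J}⁺ = {C, J} — none reach the full schema.
{D, J, P}⁺: DJP→CL adds C, L → {C, D, J, L, P}. Minimal: {J, P}⁺ = {J, P}; {D, P}⁺ = {D, P}; {D, J}⁺ = {D, J} — none reach the full schema.
Any other superkey contains one of these as a subset, so there are no further candidate keys.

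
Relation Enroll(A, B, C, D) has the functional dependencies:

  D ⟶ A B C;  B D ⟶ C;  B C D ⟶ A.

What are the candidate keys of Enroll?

(D)

{D}⁺: D→ABC adds A, B, C → {A, B, C, D}.
No other minimal superkey exists.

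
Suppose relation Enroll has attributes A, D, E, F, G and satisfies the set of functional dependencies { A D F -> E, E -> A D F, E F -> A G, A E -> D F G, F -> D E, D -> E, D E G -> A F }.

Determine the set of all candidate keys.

D, E, F

{D}⁺: D→E adds E; E→ADF adds A, F; EF→AG adds G → {A, D, E, F, G}.
{E}⁺: E→ADF adds A, D, F; EF→AG adds G → {A, D, E, F, G}.
{F}⁺: F→DE adds D, E; E→ADF adds A; EF→AG adds G → {A, D, E, F, G}.
Any other superkey contains one of these as a subset, so there are no further candidate keys.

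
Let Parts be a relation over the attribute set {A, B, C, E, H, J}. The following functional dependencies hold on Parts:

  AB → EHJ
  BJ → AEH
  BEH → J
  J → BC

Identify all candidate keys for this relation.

J; AB; BEH

{J}⁺: J→BC adds B, C; BJ→AEH adds A, E, H → {A, B, C, E, H, J}.
{A, B}⁺: AB→EHJ adds E, H, J; J→BC adds C → {A, B, C, E, H, J}.
{B, E, H}⁺: BEH→J adds J; J→BC adds C; BJ→AEH adds A → {A, B, C, E, H, J}.
Any other superkey contains one of these as a subset, so there are no further candidate keys.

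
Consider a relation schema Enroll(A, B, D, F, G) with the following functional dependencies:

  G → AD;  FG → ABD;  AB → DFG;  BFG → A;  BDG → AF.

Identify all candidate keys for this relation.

{A, B}⁺: AB→DFG adds D, F, G → {A, B, D, F, G}. Minimal: {B}⁺ = {B}; {A}⁺ = {A} — none reach the full schema.
{B, G}⁺: G→AD adds A, D; AB→DFG adds F → {A, B, D, F, G}. Minimal: {G}⁺ = {A, D, G}; {B}⁺ = {B} — none reach the full schema.
{F, G}⁺: G→AD adds A, D; FG→ABD adds B → {A, B, D, F, G}. Minimal: {G}⁺ = {A, D, G}; {F}⁺ = {F} — none reach the full schema.
Any other superkey contains one of these as a subset, so there are no further candidate keys.

{A, B}, {B, G}, {F, G}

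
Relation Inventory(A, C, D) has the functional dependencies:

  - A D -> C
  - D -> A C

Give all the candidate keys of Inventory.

D

Attribute D never appears on the right-hand side of any dependency, so D must belong to every candidate key.
{D}⁺ = {A, C, D}, which is all of the schema, so {D} is the only candidate key.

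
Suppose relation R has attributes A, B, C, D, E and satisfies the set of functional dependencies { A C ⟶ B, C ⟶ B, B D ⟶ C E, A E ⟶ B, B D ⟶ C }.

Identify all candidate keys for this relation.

Attributes A, D never appear on any right-hand side, so every candidate key must contain {A, D}.
{A, D}⁺ = {A, D}, which is not all of the schema, so we must add further attributes.
{A, B, D}⁺: BD→CE adds C, E → {A, B, C, D, E}.
{A, C, D}⁺: AC→B adds B; BD→CE adds E → {A, B, C, D, E}.
{A, D, E}⁺: AE→B adds B; BD→C adds C → {A, B, C, D, E}.
Any other superkey contains one of these as a subset, so there are no further candidate keys.

ABD; ACD; ADE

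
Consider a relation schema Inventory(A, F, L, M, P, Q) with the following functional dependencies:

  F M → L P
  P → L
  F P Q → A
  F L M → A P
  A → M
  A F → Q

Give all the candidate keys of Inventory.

Attribute F never appears on the right-hand side of any dependency, so F must belong to every candidate key.
{F}⁺ = {F}, which is not all of the schema, so we must add further attributes.
{A, F}⁺: A→M adds M; AF→Q adds Q; FM→LP adds L, P → {A, F, L, M, P, Q}. Minimal: {F}⁺ = {F}; {A}⁺ = {A, M} — none reach the full schema.
{F, M}⁺: FM→LP adds L, P; FLM→AP adds A; AF→Q adds Q → {A, F, L, M, P, Q}. Minimal: {M}⁺ = {M}; {F}⁺ = {F} — none reach the full schema.
{F, P, Q}⁺: P→L adds L; FPQ→A adds A; A→M adds M → {A, F, L, M, P, Q}. Minimal: {P, Q}⁺ = {L, P, Q}; {F, Q}⁺ = {F, Q}; {F, P}⁺ = {F, L, P} — none reach the full schema.

(A, F), (F, M), (F, P, Q)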